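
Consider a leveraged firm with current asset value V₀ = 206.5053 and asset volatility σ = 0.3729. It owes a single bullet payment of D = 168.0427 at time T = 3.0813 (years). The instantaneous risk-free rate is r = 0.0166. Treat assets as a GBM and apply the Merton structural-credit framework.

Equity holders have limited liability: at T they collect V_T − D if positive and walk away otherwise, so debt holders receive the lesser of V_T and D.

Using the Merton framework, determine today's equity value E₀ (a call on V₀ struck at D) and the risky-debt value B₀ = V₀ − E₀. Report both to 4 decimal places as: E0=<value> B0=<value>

With assets at 206.5053 and a single debt payment of 168.0427 at 3.0813 years:
d₁ = [ln(V₀/D) + (r + σ²/2)T] / (σ√T)
   = [ln(206.5053/168.0427) + (0.0166 + 0.5·0.3729²)·3.0813] / (0.3729·√3.0813)
   = [0.206108 + 0.265384] / 0.654575 = 0.720302
d₂ = d₁ − σ√T = 0.720302 − 0.654575 = 0.065727
N(d₁) = 0.764331,  N(d₂) = 0.526202,  e^(−rT) = 0.950137
E₀ = V₀·N(d₁) − D·e^(−rT)·N(d₂)
   = 206.5053·0.764331 − 168.0427·0.950137·0.526202 = 73.822964
B₀ = V₀ − E₀ = 206.5053 − 73.822964 = 132.682336

E0=73.8230 B0=132.6823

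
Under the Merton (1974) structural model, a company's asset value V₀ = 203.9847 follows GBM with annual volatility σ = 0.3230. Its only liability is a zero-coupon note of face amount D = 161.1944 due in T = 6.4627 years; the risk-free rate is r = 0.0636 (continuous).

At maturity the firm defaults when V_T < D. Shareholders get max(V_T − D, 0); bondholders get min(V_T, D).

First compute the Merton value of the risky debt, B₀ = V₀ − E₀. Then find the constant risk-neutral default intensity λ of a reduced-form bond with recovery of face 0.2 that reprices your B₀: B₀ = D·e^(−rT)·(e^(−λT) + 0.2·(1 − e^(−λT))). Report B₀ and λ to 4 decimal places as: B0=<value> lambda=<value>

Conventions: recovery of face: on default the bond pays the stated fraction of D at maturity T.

B0=92.6803 lambda=0.0281

Work the structural quantities from V₀ = 203.9847 against face 161.1944:
d₁ = [ln(V₀/D) + (r + σ²/2)T] / (σ√T)
   = [ln(203.9847/161.1944) + (0.0636 + 0.5·0.3230²)·6.4627] / (0.3230·√6.4627)
   = [0.235434 + 0.748151] / 0.821125 = 1.197850
d₂ = d₁ − σ√T = 1.197850 − 0.821125 = 0.376725
N(d₁) = 0.884512,  N(d₂) = 0.646811,  e^(−rT) = 0.662969
E₀ = V₀·N(d₁) − D·e^(−rT)·N(d₂)
   = 203.9847·0.884512 − 161.1944·0.662969·0.646811 = 111.304358
B₀ = V₀ − E₀ = 203.9847 − 111.304358 = 92.680342
e^(−λT) = (B₀·e^(rT)/D − 0.2)/(1 − 0.2) = (92.6803·1.508367/161.1944 − 0.2)/0.8 = 0.83406311
λ = −ln(0.83406311)/6.4627 = 0.028076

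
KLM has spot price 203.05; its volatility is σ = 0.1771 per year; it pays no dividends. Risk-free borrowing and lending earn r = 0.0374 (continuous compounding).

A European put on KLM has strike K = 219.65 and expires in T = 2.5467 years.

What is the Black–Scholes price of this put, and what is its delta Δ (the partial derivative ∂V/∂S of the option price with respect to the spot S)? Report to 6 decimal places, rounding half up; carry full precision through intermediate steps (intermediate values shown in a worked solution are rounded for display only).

σ√T = 0.1771·√2.5467 = 0.282623
d₁ = (ln(S/K) + (r+σ²/2)T) / (σ√T) = (ln(203.05/219.65) + (0.0374+0.1771²/2)·2.5467) / 0.282623 = (-0.078583 + 0.135184) / 0.282623 = 0.200272
d₂ = d₁ − σ√T = 0.200272 − 0.282623 = -0.082351
e^{−rT} = 0.909149
N(−d₁) = 0.420634,  N(−d₂) = 0.532816
Put price V = K·e^{−rT}·N(−d₂) − S·N(−d₁) = 106.400509 − 85.409757 = 20.990753
Δ = −N(−d₁) = -0.420634

price = 20.990753
Δ = -0.420634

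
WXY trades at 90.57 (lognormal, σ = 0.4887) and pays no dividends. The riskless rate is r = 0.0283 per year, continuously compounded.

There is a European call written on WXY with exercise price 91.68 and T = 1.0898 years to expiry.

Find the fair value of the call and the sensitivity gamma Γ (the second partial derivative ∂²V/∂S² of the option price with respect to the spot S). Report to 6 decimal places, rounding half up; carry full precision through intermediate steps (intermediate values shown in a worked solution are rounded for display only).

σ√T = 0.4887·√1.0898 = 0.510171
d₁ = (ln(S/K) + (r+σ²/2)T) / (σ√T) = (ln(90.57/91.68) + (0.0283+0.4887²/2)·1.0898) / 0.510171 = (-0.012181 + 0.160979) / 0.510171 = 0.291662
d₂ = d₁ − σ√T = 0.291662 − 0.510171 = -0.218509
e^{−rT} = 0.969629
N(d₁) = 0.614727,  N(d₂) = 0.413516
Call price V = S·N(d₁) − K·e^{−rT}·N(d₂) = 55.675856 − 36.759777 = 18.916079
φ(d₁) = (1/√(2π))·e^{−d₁²/2} = 0.382330
Γ = φ(d₁) / (S·σ·√T) = 0.008274

price = 18.916079
Γ = 0.008274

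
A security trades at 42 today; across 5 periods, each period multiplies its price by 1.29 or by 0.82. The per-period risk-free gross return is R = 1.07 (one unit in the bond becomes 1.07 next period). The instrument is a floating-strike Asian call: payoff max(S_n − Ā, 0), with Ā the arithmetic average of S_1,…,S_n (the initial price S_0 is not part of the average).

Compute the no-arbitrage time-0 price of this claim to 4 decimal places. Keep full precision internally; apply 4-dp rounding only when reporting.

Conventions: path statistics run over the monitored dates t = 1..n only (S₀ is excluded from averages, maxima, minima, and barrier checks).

Set p* = 0.5319 (from d < R < u); the path-dependent value is the discounted p*-expectation over all price paths.
Enumerate all 2^5 = 32 price paths (U = up ×1.29, D = down ×0.82); each path with k up-moves has probability p*^k·(1−p*)^(5−k).
DDDDD: Ā=24.0797, payoff=0.0000, prob=0.022471
UDDDD: Ā=37.8815, payoff=0.0000, prob=0.025535
DUDDD: Ā=33.9335, payoff=0.0000, prob=0.025535
UUDDD: Ā=53.3831, payoff=0.0000, prob=0.029017
DDUDD: Ā=30.6961, payoff=0.0000, prob=0.025535
UDUDD: Ā=48.2902, payoff=0.0000, prob=0.029017
DUUDD: Ā=44.3422, payoff=0.0000, prob=0.029017
UUUDD: Ā=69.7579, payoff=0.0000, prob=0.032974
DDDUD: Ā=28.0415, payoff=0.0000, prob=0.025535
UDDUD: Ā=44.1140, payoff=0.0000, prob=0.029017
DUDUD: Ā=40.1660, payoff=0.0000, prob=0.029017
UUDUD: Ā=63.1880, payoff=0.0000, prob=0.032974
DDUUD: Ā=36.9287, payoff=1.6077, prob=0.029017
UDUUD: Ā=58.0951, payoff=2.5291, prob=0.032974
DUUUD: Ā=54.1471, payoff=6.4771, prob=0.032974
UUUUD: Ā=85.1826, payoff=10.1896, prob=0.037471
DDDDU: Ā=25.8647, payoff=0.0000, prob=0.025535
UDDDU: Ā=40.6895, payoff=0.0000, prob=0.029017
DUDDU: Ā=36.7415, payoff=1.7948, prob=0.029017
UUDDU: Ā=57.8007, payoff=2.8235, prob=0.032974
DDUDU: Ā=33.5042, payoff=5.0321, prob=0.029017
UDUDU: Ā=52.7078, payoff=7.9164, prob=0.032974
DUUDU: Ā=48.7598, payoff=11.8644, prob=0.032974
UUUDU: Ā=76.7075, payoff=18.6648, prob=0.037471
DDDUU: Ā=30.8495, payoff=7.6868, prob=0.029017
UDDUU: Ā=48.5316, payoff=12.0926, prob=0.032974
DUDUU: Ā=44.5836, payoff=16.0406, prob=0.032974
UUDUU: Ā=70.1376, payoff=25.2346, prob=0.037471
DDUUU: Ā=41.3462, payoff=19.2780, prob=0.032974
UDUUU: Ā=65.0447, payoff=30.3276, prob=0.037471
DUUUU: Ā=61.0967, payoff=34.2756, prob=0.037471
UUUUU: Ā=96.1155, payoff=53.9213, prob=0.042580
Price = Σ prob·payoff / R^5 = 9.816986 / 1.402552 = 6.9994

price = 6.9994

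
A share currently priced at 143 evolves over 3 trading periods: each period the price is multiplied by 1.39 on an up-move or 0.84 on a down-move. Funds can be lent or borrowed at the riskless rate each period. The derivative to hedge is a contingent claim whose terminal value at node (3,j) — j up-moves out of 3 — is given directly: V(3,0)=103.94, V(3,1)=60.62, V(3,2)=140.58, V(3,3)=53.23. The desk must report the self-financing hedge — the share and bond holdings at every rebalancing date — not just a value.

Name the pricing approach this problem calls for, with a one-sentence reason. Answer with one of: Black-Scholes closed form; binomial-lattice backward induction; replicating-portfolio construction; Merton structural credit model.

Key observation: since the answer must list Δ and B at each node of the 1.39/0.84 lattice on 143, the replicating-portfolio method — solving the two-state system at every node — is the one that applies.

framework: replicating-portfolio construction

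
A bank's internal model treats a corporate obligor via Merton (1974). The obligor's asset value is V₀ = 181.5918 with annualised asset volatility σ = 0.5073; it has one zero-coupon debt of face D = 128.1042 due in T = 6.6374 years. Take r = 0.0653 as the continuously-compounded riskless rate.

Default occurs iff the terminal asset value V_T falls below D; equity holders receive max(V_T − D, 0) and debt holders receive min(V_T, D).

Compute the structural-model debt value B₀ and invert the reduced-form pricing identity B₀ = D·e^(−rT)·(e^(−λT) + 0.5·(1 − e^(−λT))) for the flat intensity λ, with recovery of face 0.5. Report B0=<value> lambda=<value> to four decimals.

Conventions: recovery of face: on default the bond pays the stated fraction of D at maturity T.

Apply the equity-as-call identities (strike 128.1042, horizon 6.6374 years):
d₁ = [ln(V₀/D) + (r + σ²/2)T] / (σ√T)
   = [ln(181.5918/128.1042) + (0.0653 + 0.5·0.5073²)·6.6374] / (0.5073·√6.6374)
   = [0.348917 + 1.287501] / 1.306965 = 1.252075
d₂ = d₁ − σ√T = 1.252075 − 1.306965 = -0.054890
N(d₁) = 0.894729,  N(d₂) = 0.478113,  e^(−rT) = 0.648287
E₀ = V₀·N(d₁) − D·e^(−rT)·N(d₂)
   = 181.5918·0.894729 − 128.1042·0.648287·0.478113 = 122.768939
B₀ = V₀ − E₀ = 181.5918 − 122.768939 = 58.822861
e^(−λT) = (B₀·e^(rT)/D − 0.5)/(1 − 0.5) = (58.8229·1.542527/128.1042 − 0.5)/0.5 = 0.41659576
λ = −ln(0.41659576)/6.6374 = 0.131925

B0=58.8229 lambda=0.1319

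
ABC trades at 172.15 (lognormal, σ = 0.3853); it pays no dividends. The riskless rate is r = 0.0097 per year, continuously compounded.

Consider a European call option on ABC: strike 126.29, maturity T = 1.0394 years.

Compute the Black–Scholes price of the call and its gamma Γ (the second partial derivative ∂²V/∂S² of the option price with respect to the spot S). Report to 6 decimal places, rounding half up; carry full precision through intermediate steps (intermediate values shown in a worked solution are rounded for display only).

σ√T = 0.3853·√1.0394 = 0.392817
d₁ = (ln(S/K) + (r+σ²/2)T) / (σ√T) = (ln(172.15/126.29) + (0.0097+0.3853²/2)·1.0394) / 0.392817 = (0.309785 + 0.087235) / 0.392817 = 1.010700
d₂ = d₁ − σ√T = 1.010700 − 0.392817 = 0.617883
e^{−rT} = 0.989968
N(d₁) = 0.843920,  N(d₂) = 0.731674
Call price V = S·N(d₁) − K·e^{−rT}·N(d₂) = 145.280817 − 91.476125 = 53.804692
φ(d₁) = (1/√(2π))·e^{−d₁²/2} = 0.239382
Γ = φ(d₁) / (S·σ·√T) = 0.003540

price = 53.804692
Γ = 0.003540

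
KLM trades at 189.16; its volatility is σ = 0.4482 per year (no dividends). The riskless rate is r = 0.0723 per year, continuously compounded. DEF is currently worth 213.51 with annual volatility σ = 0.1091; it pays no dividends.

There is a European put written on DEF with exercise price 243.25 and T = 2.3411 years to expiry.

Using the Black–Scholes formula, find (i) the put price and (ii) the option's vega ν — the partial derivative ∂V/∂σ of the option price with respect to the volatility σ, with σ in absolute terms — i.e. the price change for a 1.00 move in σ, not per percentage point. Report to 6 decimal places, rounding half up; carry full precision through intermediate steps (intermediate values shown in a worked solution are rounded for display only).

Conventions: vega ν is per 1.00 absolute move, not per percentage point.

σ√T = 0.1091·√2.3411 = 0.166930
d₁ = (ln(S/K) + (r+σ²/2)T) / (σ√T) = (ln(213.51/243.25) + (0.0723+0.1091²/2)·2.3411) / 0.166930 = (-0.130406 + 0.183194) / 0.166930 = 0.316230
d₂ = d₁ − σ√T = 0.316230 − 0.166930 = 0.149300
e^{−rT} = 0.844288
N(−d₁) = 0.375914,  N(−d₂) = 0.440659
Put price V = K·e^{−rT}·N(−d₂) − S·N(−d₁) = 90.499393 − 80.261393 = 10.238000
φ(d₁) = (1/√(2π))·e^{−d₁²/2} = 0.379485
ν = S·φ(d₁)·√T = 123.971895

price = 10.238000
ν = 123.971895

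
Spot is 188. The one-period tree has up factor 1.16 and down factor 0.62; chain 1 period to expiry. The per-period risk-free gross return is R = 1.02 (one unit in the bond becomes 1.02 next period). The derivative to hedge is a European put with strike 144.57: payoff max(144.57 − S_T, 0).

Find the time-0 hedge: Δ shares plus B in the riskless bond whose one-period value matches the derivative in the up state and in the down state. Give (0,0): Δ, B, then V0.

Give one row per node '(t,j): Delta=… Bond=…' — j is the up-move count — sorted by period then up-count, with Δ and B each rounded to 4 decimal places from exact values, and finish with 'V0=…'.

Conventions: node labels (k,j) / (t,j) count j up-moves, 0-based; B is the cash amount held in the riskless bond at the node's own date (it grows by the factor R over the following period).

(0,0): Delta=-0.2759 Bond=58.9898
V0=7.1195

The replicating-portfolio and risk-neutral prices coincide; use p* = (1.02−0.62)/(1.16−0.62) = 0.7407 for the latter.
Payoffs at expiry: V(1,0)=28.0100, V(1,1)=0.0000
Node (0,0) S=188.0000: V=(p*·0.0000+(1−p*)·28.0100)/1.02=7.1195; Δ=(0.0000−28.0100)/(218.0800−116.5600)=-0.2759; B=V−Δ·S=58.9898
Check: Δ(0,0)·S0 + B(0,0) = 7.1195 = V0.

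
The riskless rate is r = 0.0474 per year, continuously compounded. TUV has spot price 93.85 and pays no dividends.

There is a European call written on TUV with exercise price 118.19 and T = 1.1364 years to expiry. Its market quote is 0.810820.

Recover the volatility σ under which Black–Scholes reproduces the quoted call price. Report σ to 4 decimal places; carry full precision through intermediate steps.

sigma = 0.1365

At σ = 0.1365 the Black–Scholes value reproduces the quote:
σ√T = 0.1365·√1.1364 = 0.145512
d₁ = (ln(S/K) + (r+σ²/2)T) / (σ√T) = (ln(93.85/118.19) + (0.0474+0.1365²/2)·1.1364) / 0.145512 = (-0.230596 + 0.064452) / 0.145512 = -1.141787
d₂ = d₁ − σ√T = -1.141787 − 0.145512 = -1.287299
e^{−rT} = 0.947560
N(d₁) = 0.126771,  N(d₂) = 0.098995
V = S·N(d₁) − K·e^{−rT}·N(d₂) = 11.897481 − 11.086660 = 0.810820 (the observed quote) — the price is monotone increasing in volatility, hence this σ is the only solution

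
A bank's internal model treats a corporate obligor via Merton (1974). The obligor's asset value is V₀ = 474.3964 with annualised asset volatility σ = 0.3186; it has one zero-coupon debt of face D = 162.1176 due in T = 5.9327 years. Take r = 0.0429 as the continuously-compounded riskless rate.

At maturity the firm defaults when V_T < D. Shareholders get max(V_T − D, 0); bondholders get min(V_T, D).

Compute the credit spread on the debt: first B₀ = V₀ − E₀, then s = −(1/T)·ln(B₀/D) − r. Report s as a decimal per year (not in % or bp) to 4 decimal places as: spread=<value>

spread=0.0043

Apply the equity-as-call identities (strike 162.1176, horizon 5.9327 years):
d₁ = [ln(V₀/D) + (r + σ²/2)T] / (σ√T)
   = [ln(474.3964/162.1176) + (0.0429 + 0.5·0.3186²)·5.9327] / (0.3186·√5.9327)
   = [1.073721 + 0.555615] / 0.776018 = 2.099611
d₂ = d₁ − σ√T = 2.099611 − 0.776018 = 1.323592
N(d₁) = 0.982118,  N(d₂) = 0.907181,  e^(−rT) = 0.775294
E₀ = V₀·N(d₁) − D·e^(−rT)·N(d₂)
   = 474.3964·0.982118 − 162.1176·0.775294·0.907181 = 351.890976
B₀ = V₀ − E₀ = 474.3964 − 351.890976 = 122.505424
spread = −(1/T)·ln(B₀/D) − r = −(1/5.9327)·ln(122.505424/162.1176) − 0.0429 = 0.00432415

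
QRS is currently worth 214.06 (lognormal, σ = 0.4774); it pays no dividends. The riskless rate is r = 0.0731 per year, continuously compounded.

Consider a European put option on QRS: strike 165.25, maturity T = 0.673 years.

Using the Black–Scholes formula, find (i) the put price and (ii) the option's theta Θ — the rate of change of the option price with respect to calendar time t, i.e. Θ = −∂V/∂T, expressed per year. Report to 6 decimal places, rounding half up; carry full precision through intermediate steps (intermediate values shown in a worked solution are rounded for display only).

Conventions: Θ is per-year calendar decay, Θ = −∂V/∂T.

price = 8.749166
Θ = -12.148719

σ√T = 0.4774·√0.673 = 0.391643
d₁ = (ln(S/K) + (r+σ²/2)T) / (σ√T) = (ln(214.06/165.25) + (0.0731+0.4774²/2)·0.673) / 0.391643 = (0.258797 + 0.125888) / 0.391643 = 0.982235
d₂ = d₁ − σ√T = 0.982235 − 0.391643 = 0.590593
e^{−rT} = 0.951994
N(−d₁) = 0.162992,  N(−d₂) = 0.277397
Put price V = K·e^{−rT}·N(−d₂) − S·N(−d₁) = 43.639236 − 34.890070 = 8.749166
φ(d₁) = (1/√(2π))·e^{−d₁²/2} = 0.246269
Θ = −S·φ(d₁)·σ/(2√T) + r·K·e^{−rT}·N(−d₂) = −15.338747 + 3.190028 = -12.148719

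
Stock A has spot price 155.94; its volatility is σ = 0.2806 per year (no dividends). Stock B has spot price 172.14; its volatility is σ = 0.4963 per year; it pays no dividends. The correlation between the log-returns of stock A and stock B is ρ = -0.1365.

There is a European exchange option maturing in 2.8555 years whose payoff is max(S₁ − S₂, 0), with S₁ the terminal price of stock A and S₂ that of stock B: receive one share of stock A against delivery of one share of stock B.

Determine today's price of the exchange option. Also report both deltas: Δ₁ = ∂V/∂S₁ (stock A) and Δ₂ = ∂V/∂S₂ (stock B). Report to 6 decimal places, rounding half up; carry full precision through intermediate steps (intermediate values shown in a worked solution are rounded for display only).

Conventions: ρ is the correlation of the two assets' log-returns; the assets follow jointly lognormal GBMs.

exchange price = 56.039287
Δ1 = 0.659842
Δ2 = -0.272200

σ_eff = √(σ₁² + σ₂² − 2ρσ₁σ₂) = √(0.2806² + 0.4963² − 2·-0.1365·0.2806·0.4963) = 0.602552
d₁ = (ln(S₁/S₂) + (q₂ − q₁ + σ_eff²/2)T) / (σ_eff√T) = (ln(155.94/172.14) + (0.0 − 0.0 + 0.181534)·2.8555) / 1.018205 = 0.412033
d₂ = d₁ − σ_eff√T = 0.412033 − 1.018205 = -0.606172
N(d₁) = 0.659842,  N(d₂) = 0.272200
V = S₁·e^{−q₁T}·N(d₁) − S₂·e^{−q₂T}·N(d₂) = 102.895826 − 46.856539 = 56.039287
Key observation: no risk-free rate is needed — with the second asset as numeraire the exchange option is a call on the ratio S₁/S₂, and r cancels out of the value.
Δ₁ = e^{−q₁T}·N(d₁) = 0.659842;  Δ₂ = −e^{−q₂T}·N(d₂) = -0.272200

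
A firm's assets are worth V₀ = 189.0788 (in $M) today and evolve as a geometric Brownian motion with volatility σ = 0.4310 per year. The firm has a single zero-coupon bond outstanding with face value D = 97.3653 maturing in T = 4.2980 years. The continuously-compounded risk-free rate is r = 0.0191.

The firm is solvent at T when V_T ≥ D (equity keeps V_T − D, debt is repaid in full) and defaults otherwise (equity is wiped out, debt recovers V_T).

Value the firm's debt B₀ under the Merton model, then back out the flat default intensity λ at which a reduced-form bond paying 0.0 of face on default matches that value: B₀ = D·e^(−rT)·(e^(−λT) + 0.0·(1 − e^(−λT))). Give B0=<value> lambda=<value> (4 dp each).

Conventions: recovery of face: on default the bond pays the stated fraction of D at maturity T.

B0=77.2971 lambda=0.0346

Work the structural quantities from V₀ = 189.0788 against face 97.3653:
d₁ = [ln(V₀/D) + (r + σ²/2)T] / (σ√T)
   = [ln(189.0788/97.3653) + (0.0191 + 0.5·0.4310²)·4.2980] / (0.4310·√4.2980)
   = [0.663694 + 0.481292] / 0.893533 = 1.281415
d₂ = d₁ − σ√T = 1.281415 − 0.893533 = 0.387882
N(d₁) = 0.899976,  N(d₂) = 0.650948,  e^(−rT) = 0.921187
E₀ = V₀·N(d₁) − D·e^(−rT)·N(d₂)
   = 189.0788·0.899976 − 97.3653·0.921187·0.650948 = 111.781727
B₀ = V₀ − E₀ = 189.0788 − 111.781727 = 77.297073
e^(−λT) = (B₀·e^(rT)/D − 0)/(1 − 0) = (77.2971·1.085555/97.3653 − 0)/1 = 0.86180897
λ = −ln(0.86180897)/4.2980 = 0.034603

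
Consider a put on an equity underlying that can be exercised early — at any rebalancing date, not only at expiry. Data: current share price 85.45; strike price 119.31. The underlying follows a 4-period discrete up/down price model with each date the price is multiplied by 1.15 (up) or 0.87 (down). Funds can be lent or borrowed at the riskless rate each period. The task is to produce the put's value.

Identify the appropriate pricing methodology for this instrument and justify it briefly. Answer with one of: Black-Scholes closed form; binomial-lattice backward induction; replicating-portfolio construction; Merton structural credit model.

framework: binomial-lattice backward induction

Key observation: an American put (K = 119.31, S₀ = 85.45) on a 4-date tree has no closed form — the optimal stopping decision is embedded and must be resolved recursively from expiry.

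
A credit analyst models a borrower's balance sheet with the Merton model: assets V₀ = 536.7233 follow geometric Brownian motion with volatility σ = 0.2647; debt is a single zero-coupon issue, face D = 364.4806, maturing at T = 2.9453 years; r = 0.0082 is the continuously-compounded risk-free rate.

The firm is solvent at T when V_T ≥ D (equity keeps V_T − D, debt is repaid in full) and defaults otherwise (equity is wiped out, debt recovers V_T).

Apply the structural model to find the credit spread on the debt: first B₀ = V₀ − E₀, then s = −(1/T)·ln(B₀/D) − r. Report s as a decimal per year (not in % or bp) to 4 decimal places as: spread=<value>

spread=0.0191

Apply the equity-as-call identities (strike 364.4806, horizon 2.9453 years):
d₁ = [ln(V₀/D) + (r + σ²/2)T] / (σ√T)
   = [ln(536.7233/364.4806) + (0.0082 + 0.5·0.2647²)·2.9453] / (0.2647·√2.9453)
   = [0.387009 + 0.127334] / 0.454275 = 1.132230
d₂ = d₁ − σ√T = 1.132230 − 0.454275 = 0.677955
N(d₁) = 0.871231,  N(d₂) = 0.751100,  e^(−rT) = 0.976138
E₀ = V₀·N(d₁) − D·e^(−rT)·N(d₂)
   = 536.7233·0.871231 − 364.4806·0.976138·0.751100 = 200.381225
B₀ = V₀ − E₀ = 536.7233 − 200.381225 = 336.342075
spread = −(1/T)·ln(B₀/D) − r = −(1/2.9453)·ln(336.342075/364.4806) − 0.0082 = 0.01907892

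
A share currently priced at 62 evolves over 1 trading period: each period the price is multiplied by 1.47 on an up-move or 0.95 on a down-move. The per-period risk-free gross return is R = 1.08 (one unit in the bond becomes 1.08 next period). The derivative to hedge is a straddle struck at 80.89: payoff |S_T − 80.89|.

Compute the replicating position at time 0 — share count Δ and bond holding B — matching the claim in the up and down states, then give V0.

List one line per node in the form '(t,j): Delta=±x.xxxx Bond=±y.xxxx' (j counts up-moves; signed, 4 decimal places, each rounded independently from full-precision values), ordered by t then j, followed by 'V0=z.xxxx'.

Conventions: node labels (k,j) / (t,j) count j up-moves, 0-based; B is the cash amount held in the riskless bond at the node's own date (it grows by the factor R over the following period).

(0,0): Delta=-0.3641 Bond=40.2204
V0=17.6435

No-arbitrage ⇒ martingale measure with p* = (R−d)/(u−d) = 0.2500.
Terminal payoffs: V(1,0)=21.9900, V(1,1)=10.2500
Node (0,0) S=62.0000: V=(p*·10.2500+(1−p*)·21.9900)/1.08=17.6435; Δ=(10.2500−21.9900)/(91.1400−58.9000)=-0.3641; B=V−Δ·S=40.2204
Sanity check at the root: Δ(0,0)·S0 + B(0,0) reproduces V0 = 17.6435.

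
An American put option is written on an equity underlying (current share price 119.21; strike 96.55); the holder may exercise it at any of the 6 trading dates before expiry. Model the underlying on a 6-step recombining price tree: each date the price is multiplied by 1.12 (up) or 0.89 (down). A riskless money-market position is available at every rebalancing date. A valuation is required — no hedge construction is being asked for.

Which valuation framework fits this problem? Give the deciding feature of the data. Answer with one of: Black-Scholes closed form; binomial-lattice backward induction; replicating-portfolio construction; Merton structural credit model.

Key observation: an American put (K = 96.55, S₀ = 119.21) on a 6-date tree has no closed form — the optimal stopping decision is embedded and must be resolved recursively from expiry.

framework: binomial-lattice backward induction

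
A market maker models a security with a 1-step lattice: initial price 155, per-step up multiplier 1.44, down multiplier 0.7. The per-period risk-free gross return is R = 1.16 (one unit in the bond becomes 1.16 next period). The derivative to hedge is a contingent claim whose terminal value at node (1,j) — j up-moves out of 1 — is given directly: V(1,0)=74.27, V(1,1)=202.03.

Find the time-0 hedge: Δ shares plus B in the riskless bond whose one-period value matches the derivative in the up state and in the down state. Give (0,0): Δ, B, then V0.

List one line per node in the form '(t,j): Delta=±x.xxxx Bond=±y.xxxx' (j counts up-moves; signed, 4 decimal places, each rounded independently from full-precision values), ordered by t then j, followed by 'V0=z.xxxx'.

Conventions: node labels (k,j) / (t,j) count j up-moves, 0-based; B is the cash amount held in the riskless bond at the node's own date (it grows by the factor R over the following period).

(0,0): Delta=1.1139 Bond=-40.1587
V0=132.4900

No-arbitrage ⇒ martingale measure with p* = (R−d)/(u−d) = 0.6216.
At maturity the claim pays: V(1,0)=74.2700, V(1,1)=202.0300
  t=0,j=0: stock 155.0000 → up 223.2000 (V=202.0300), down 108.5000 (V=74.2700). Price 132.4900; hedge Δ=1.1139, bond B=-40.1587.
Sanity check at the root: Δ(0,0)·S0 + B(0,0) reproduces V0 = 132.4900.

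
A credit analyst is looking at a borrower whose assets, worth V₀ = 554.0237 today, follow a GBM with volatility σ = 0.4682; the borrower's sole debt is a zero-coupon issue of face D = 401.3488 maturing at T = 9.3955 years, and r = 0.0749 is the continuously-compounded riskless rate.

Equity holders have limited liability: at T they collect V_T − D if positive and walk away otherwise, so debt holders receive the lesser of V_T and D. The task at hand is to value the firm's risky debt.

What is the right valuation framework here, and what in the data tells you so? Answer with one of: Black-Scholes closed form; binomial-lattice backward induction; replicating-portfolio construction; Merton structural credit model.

framework: Merton structural credit model

Key observation: assets follow a GBM and default happens iff V_T < 401.3488; valuing claims on that split (equity as a call, risky debt as the residual) is the structural model's definition.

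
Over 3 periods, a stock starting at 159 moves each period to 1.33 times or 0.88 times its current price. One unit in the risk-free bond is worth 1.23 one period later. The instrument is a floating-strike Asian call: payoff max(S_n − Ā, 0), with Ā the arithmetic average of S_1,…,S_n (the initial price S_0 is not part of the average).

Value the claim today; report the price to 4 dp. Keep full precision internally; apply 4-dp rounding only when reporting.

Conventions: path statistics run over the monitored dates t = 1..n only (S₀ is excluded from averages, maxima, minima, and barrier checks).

Set p* = 0.7778 (from d < R < u); the path-dependent value is the discounted p*-expectation over all price paths.
Enumerate all 2^3 = 8 price paths (U = up ×1.33, D = down ×0.88); each path with k up-moves has probability p*^k·(1−p*)^(3−k).
DDD: Ā=123.8012, payoff=0.0000, prob=0.010974
UDD: Ā=187.1087, payoff=0.0000, prob=0.038409
DUD: Ā=163.2587, payoff=0.5037, prob=0.038409
UUD: Ā=246.7432, payoff=0.7613, prob=0.134431
DDU: Ā=142.2707, payoff=21.4917, prob=0.038409
UDU: Ā=215.0227, payoff=32.4818, prob=0.134431
DUU: Ā=191.1727, payoff=56.3318, prob=0.134431
UUU: Ā=288.9315, payoff=85.1378, prob=0.470508
Price = Σ prob·payoff / R^3 = 52.944421 / 1.860867 = 28.4515

price = 28.4515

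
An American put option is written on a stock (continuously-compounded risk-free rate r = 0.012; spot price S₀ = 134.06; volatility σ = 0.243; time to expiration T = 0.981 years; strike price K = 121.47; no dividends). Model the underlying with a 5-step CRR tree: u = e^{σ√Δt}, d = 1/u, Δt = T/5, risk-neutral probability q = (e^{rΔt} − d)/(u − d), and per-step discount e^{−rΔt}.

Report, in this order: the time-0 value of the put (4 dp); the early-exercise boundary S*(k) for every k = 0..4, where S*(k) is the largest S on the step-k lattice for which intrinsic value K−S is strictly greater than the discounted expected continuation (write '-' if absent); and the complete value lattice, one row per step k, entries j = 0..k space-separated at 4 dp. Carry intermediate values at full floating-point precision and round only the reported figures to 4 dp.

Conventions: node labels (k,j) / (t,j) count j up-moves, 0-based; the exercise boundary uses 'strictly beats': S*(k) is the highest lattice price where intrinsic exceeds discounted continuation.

price = 6.1791
boundary = - - - 97.0650 108.0956
tree:
6.1791
10.0909 2.0395
16.0176 3.8226 0.1487
24.4050 7.1553 0.2889 0.0000
34.3100 13.3744 0.5612 0.0000 0.0000
43.2043 24.4050 1.0902 0.0000 0.0000 0.0000

Δt=0.19620  u=1.11364  d=0.89795  q=0.48405  discount=0.99765
step 5 (expiry): payoffs max(K−S,0) = 43.2043 24.4050 1.0902 0.0000 0.0000 0.0000
step 4: (k=4,j=0): S=87.1600, K−S=34.3100, hold=34.0244 ⇒ V=34.3100 exercise | (k=4,j=1): S=108.0956, K−S=13.3744, hold=13.0887 ⇒ V=13.3744 exercise | (k=4,j=2): S=134.0600, K−S=0.0000, hold=0.5612 ⇒ V=0.5612 continue | (k=4,j=3): S=166.2610, K−S=0.0000, hold=0.0000 ⇒ V=0.0000 continue | (k=4,j=4): S=206.1965, K−S=0.0000, hold=0.0000 ⇒ V=0.0000 continue  boundary S*=108.0956
step 3: (k=3,j=0): S=97.0650, K−S=24.4050, hold=24.1194 ⇒ V=24.4050 exercise | (k=3,j=1): S=120.3798, K−S=1.0902, hold=7.1553 ⇒ V=7.1553 continue | (k=3,j=2): S=149.2948, K−S=0.0000, hold=0.2889 ⇒ V=0.2889 continue | (k=3,j=3): S=185.1552, K−S=0.0000, hold=0.0000 ⇒ V=0.0000 continue  boundary S*=97.0650
step 2: (k=2,j=0): S=108.0956, K−S=13.3744, hold=16.0176 ⇒ V=16.0176 continue | (k=2,j=1): S=134.0600, K−S=0.0000, hold=3.8226 ⇒ V=3.8226 continue | (k=2,j=2): S=166.2610, K−S=0.0000, hold=0.1487 ⇒ V=0.1487 continue  boundary S*=-
step 1: (k=1,j=0): S=120.3798, K−S=1.0902, hold=10.0909 ⇒ V=10.0909 continue | (k=1,j=1): S=149.2948, K−S=0.0000, hold=2.0395 ⇒ V=2.0395 continue  boundary S*=-
step 0: (k=0,j=0): S=134.0600, K−S=0.0000, hold=6.1791 ⇒ V=6.1791 continue  boundary S*=-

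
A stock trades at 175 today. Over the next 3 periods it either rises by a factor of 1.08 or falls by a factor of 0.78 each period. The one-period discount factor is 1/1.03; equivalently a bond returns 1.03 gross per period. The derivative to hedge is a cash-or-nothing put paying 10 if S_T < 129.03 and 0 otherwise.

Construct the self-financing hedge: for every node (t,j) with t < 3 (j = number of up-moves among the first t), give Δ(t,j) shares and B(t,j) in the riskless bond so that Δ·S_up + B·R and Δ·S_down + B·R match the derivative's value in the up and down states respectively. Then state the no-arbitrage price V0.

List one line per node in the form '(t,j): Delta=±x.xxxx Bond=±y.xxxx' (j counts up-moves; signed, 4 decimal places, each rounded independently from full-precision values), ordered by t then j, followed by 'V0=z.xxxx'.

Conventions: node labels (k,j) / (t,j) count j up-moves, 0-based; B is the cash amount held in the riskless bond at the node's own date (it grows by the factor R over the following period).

The replicating-portfolio and risk-neutral prices coincide; use p* = (1.03−0.78)/(1.08−0.78) = 0.8333 for the latter.
Payoffs at expiry: V(3,0)=10.0000, V(3,1)=10.0000, V(3,2)=0.0000, V(3,3)=0.0000
  t=2,j=0: stock 106.4700 → up 114.9876 (V=10.0000), down 83.0466 (V=10.0000). Price 9.7087; hedge Δ=0.0000, bond B=9.7087.
  t=2,j=1: stock 147.4200 → up 159.2136 (V=0.0000), down 114.9876 (V=10.0000). Price 1.6181; hedge Δ=-0.2261, bond B=34.9515.
  t=2,j=2: stock 204.1200 → up 220.4496 (V=0.0000), down 159.2136 (V=0.0000). Price 0.0000; hedge Δ=0.0000, bond B=0.0000.
  t=1,j=0: stock 136.5000 → up 147.4200 (V=1.6181), down 106.4700 (V=9.7087). Price 2.8802; hedge Δ=-0.1976, bond B=29.8489.
  t=1,j=1: stock 189.0000 → up 204.1200 (V=0.0000), down 147.4200 (V=1.6181). Price 0.2618; hedge Δ=-0.0285, bond B=5.6556.
  t=0,j=0: stock 175.0000 → up 189.0000 (V=0.2618), down 136.5000 (V=2.8802). Price 0.6779; hedge Δ=-0.0499, bond B=9.4056.
Check: Δ(0,0)·S0 + B(0,0) = 0.6779 = V0.

(0,0): Delta=-0.0499 Bond=9.4056
(1,0): Delta=-0.1976 Bond=29.8489
(1,1): Delta=-0.0285 Bond=5.6556
(2,0): Delta=0.0000 Bond=9.7087
(2,1): Delta=-0.2261 Bond=34.9515
(2,2): Delta=0.0000 Bond=0.0000
V0=0.6779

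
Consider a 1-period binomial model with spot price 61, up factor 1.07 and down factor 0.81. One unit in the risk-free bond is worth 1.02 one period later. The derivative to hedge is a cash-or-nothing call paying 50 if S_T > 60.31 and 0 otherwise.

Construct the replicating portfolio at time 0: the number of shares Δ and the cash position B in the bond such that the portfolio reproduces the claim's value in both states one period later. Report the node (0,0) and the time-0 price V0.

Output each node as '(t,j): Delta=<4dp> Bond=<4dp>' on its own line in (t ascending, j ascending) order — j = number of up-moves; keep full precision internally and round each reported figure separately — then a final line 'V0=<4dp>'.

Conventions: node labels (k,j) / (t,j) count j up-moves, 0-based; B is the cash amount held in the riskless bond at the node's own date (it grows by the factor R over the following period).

(0,0): Delta=3.1526 Bond=-152.7149
V0=39.5928

No-arbitrage ⇒ martingale measure with p* = (R−d)/(u−d) = 0.8077.
Terminal payoffs: V(1,0)=0.0000, V(1,1)=50.0000
(0,0): S=61.0000. Δ = (V_up−V_dn)/(S_up−S_dn) = (50.0000−0.0000)/(65.2700−49.4100) = 3.1526. V = [p*·50.0000 + (1−p*)·0.0000]/1.02 = 39.5928. B = V − Δ·S = -152.7149.
Check: Δ(0,0)·S0 + B(0,0) = 39.5928 = V0.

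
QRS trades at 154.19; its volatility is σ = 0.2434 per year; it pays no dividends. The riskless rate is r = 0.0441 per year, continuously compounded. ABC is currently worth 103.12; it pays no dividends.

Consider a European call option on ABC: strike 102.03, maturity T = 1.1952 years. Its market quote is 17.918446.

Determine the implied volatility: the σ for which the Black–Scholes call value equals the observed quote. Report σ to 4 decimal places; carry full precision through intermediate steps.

At σ = 0.3354 the Black–Scholes value reproduces the quote:
σ√T = 0.3354·√1.1952 = 0.366677
d₁ = (ln(S/K) + (r+σ²/2)T) / (σ√T) = (ln(103.12/102.03) + (0.0441+0.3354²/2)·1.1952) / 0.366677 = (0.010626 + 0.119934) / 0.366677 = 0.356065
d₂ = d₁ − σ√T = 0.356065 − 0.366677 = -0.010612
e^{−rT} = 0.948657
N(d₁) = 0.639104,  N(d₂) = 0.495767
V = S·N(d₁) − K·e^{−rT}·N(d₂) = 65.904405 − 47.985960 = 17.918446 (equal to the quote); since ∂V/∂σ > 0 for all σ, the implied volatility is unique

sigma = 0.3354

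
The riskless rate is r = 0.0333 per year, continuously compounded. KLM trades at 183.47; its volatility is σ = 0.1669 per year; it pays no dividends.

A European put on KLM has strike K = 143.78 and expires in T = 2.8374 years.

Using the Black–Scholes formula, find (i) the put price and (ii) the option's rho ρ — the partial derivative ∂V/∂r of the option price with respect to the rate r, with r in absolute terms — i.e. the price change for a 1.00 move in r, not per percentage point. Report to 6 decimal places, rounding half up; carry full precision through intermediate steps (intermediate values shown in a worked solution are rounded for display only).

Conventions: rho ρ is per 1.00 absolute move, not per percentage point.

σ√T = 0.1669·√2.8374 = 0.281136
d₁ = (ln(S/K) + (r+σ²/2)T) / (σ√T) = (ln(183.47/143.78) + (0.0333+0.1669²/2)·2.8374) / 0.281136 = (0.243767 + 0.134004) / 0.281136 = 1.343730
d₂ = d₁ − σ√T = 1.343730 − 0.281136 = 1.062594
e^{−rT} = 0.909841
N(−d₁) = 0.089518,  N(−d₂) = 0.143983
Put price V = K·e^{−rT}·N(−d₂) − S·N(−d₁) = 18.835428 − 16.423844 = 2.411584
ρ = −K·T·e^{−rT}·N(−d₂) = -53.443645

price = 2.411584
ρ = -53.443645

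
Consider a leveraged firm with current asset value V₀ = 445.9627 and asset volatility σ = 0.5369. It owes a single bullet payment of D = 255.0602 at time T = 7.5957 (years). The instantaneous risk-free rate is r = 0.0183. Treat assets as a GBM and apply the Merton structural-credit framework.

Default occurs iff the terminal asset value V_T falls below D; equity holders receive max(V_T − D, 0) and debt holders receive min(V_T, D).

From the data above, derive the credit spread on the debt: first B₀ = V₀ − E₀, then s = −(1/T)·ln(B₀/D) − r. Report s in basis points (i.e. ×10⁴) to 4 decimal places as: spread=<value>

spread=627.2074

Equity is a call on the firm's assets struck at D = 255.0602:
d₁ = [ln(V₀/D) + (r + σ²/2)T] / (σ√T)
   = [ln(445.9627/255.0602) + (0.0183 + 0.5·0.5369²)·7.5957] / (0.5369·√7.5957)
   = [0.558736 + 1.233776] / 1.479712 = 1.211392
d₂ = d₁ − σ√T = 1.211392 − 1.479712 = -0.268321
N(d₁) = 0.887127,  N(d₂) = 0.394226,  e^(−rT) = 0.870227
E₀ = V₀·N(d₁) − D·e^(−rT)·N(d₂)
   = 445.9627·0.887127 − 255.0602·0.870227·0.394226 = 308.123150
B₀ = V₀ − E₀ = 445.9627 − 308.123150 = 137.839550
spread = −(1/T)·ln(B₀/D) − r = −(1/7.5957)·ln(137.839550/255.0602) − 0.0183 = 0.06272074
in basis points: 0.06272074 × 10⁴ = 627.2074 bp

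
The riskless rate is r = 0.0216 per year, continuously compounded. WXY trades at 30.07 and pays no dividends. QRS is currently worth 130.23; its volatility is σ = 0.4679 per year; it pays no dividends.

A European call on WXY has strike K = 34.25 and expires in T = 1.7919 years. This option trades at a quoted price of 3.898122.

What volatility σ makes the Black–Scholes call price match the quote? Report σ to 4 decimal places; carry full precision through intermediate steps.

At σ = 0.3122 the Black–Scholes value reproduces the quote:
σ√T = 0.3122·√1.7919 = 0.417917
d₁ = (ln(S/K) + (r+σ²/2)T) / (σ√T) = (ln(30.07/34.25) + (0.0216+0.3122²/2)·1.7919) / 0.417917 = (-0.130159 + 0.126032) / 0.417917 = -0.009874
d₂ = d₁ − σ√T = -0.009874 − 0.417917 = -0.427790
e^{−rT} = 0.962034
N(d₁) = 0.496061,  N(d₂) = 0.334402
V = S·N(d₁) − K·e^{−rT}·N(d₂) = 14.916557 − 11.018435 = 3.898122 (the observed quote) — the price is monotone increasing in volatility, hence this σ is the only solution

sigma = 0.3122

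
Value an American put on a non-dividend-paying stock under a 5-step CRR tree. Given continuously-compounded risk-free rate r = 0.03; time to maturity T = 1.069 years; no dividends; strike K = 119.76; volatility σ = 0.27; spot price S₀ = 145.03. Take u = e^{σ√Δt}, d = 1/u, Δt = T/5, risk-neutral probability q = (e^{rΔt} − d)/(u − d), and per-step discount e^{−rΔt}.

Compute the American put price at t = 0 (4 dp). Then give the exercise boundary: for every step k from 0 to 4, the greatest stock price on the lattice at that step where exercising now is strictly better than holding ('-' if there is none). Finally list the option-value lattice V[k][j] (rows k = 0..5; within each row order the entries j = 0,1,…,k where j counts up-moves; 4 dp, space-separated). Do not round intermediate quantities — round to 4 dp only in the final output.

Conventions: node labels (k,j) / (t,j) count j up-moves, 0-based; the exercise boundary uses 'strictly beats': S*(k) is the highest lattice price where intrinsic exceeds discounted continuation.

price = 4.5250
boundary = - - - - 88.0201
tree:
4.5250
7.7625 1.2748
12.9727 2.5382 0.0000
20.8854 5.0538 0.0000 0.0000
31.7399 10.0627 0.0000 0.0000 0.0000
42.0705 20.0358 0.0000 0.0000 0.0000 0.0000

params: Δt=0.21380 u=1.13297 d=0.88263 q=0.49453 e^(-rΔt)=0.99361
t_5 payoffs: 42.0705 20.0358 0.0000 0.0000 0.0000 0.0000
t_4: node(4,0) S=88.0201 payoff=31.7399 vs cont=30.9743 → 31.7399 [stop]  node(4,1) S=112.9847 payoff=6.7753 vs cont=10.0627 → 10.0627 [wait]  node(4,2) S=145.0300 payoff=0.0000 vs cont=0.0000 → 0.0000 [wait]  node(4,3) S=186.1641 payoff=0.0000 vs cont=0.0000 → 0.0000 [wait]  node(4,4) S=238.9649 payoff=0.0000 vs cont=0.0000 → 0.0000 [wait]  ⇒ S*(4)=88.0201
t_3: node(3,0) S=99.7242 payoff=20.0358 vs cont=20.8854 → 20.8854 [wait]  node(3,1) S=128.0085 payoff=0.0000 vs cont=5.0538 → 5.0538 [wait]  node(3,2) S=164.3149 payoff=0.0000 vs cont=0.0000 → 0.0000 [wait]  node(3,3) S=210.9187 payoff=0.0000 vs cont=0.0000 → 0.0000 [wait]  ⇒ S*(3)=-
t_2: node(2,0) S=112.9847 payoff=6.7753 vs cont=12.9727 → 12.9727 [wait]  node(2,1) S=145.0300 payoff=0.0000 vs cont=2.5382 → 2.5382 [wait]  node(2,2) S=186.1641 payoff=0.0000 vs cont=0.0000 → 0.0000 [wait]  ⇒ S*(2)=-
t_1: node(1,0) S=128.0085 payoff=0.0000 vs cont=7.7625 → 7.7625 [wait]  node(1,1) S=164.3149 payoff=0.0000 vs cont=1.2748 → 1.2748 [wait]  ⇒ S*(1)=-
t_0: node(0,0) S=145.0300 payoff=0.0000 vs cont=4.5250 → 4.5250 [wait]  ⇒ S*(0)=-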